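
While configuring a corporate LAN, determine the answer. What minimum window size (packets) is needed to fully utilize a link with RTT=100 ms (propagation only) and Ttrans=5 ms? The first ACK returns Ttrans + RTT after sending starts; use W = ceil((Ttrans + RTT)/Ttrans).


Given: Ttrans = 5 ms, RTT = 100 ms (= 2 * Tprop, Tprop = 50 ms)
Time until first ACK returns = Ttrans + RTT = 5 + 100 = 105 ms
Need W * Ttrans >= Ttrans + RTT  ->  W >= (Ttrans + RTT) / Ttrans
(Ttrans + RTT) / Ttrans = 105 / 5 = 21
W_min = ceil(21) = 21

21


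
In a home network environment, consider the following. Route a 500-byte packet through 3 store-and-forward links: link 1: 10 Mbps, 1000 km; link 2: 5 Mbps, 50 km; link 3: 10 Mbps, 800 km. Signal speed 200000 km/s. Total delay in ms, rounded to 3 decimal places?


Packet = 500 bytes = 4000 bits. Store-and-forward: sum (t_trans + t_prop) per link.
Link 1: t_trans = 4000/(10*10^6) s = 0.4000 ms; t_prop = 1000/200000 s = 5.0000 ms; subtotal = 5.4000 ms
Link 2: t_trans = 4000/(5*10^6) s = 0.8000 ms; t_prop = 50/200000 s = 0.2500 ms; subtotal = 1.0500 ms
Link 3: t_trans = 4000/(10*10^6) s = 0.4000 ms; t_prop = 800/200000 s = 4.0000 ms; subtotal = 4.4000 ms
End-to-end = 5.4000 + 1.0500 + 4.4000 = 10.8500 ms -> 10.850 ms (3 dp)

10.850


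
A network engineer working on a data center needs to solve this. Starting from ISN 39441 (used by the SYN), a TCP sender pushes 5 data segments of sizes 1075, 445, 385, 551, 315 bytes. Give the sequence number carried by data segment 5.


The SYN occupies sequence number ISN = 39441, so the first data byte is ISN + 1 = 39442.
SEQ of data segment i = (ISN + 1) + sum of payload sizes of segments 1..i-1.
Segment 1: SEQ = 39442, payload = 1075 bytes
Segment 2: SEQ = 40517, payload = 445 bytes
Segment 3: SEQ = 40962, payload = 385 bytes
Segment 4: SEQ = 41347, payload = 551 bytes
Segment 5: SEQ = 41898, payload = 315 bytes
SEQ of segment 5 = 39442 + 1075 + 445 + 385 + 551 = 41898

41898


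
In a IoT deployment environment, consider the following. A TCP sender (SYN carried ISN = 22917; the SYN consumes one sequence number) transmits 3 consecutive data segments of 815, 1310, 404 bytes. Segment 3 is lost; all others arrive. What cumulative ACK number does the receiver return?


SYN uses sequence number 22917; first data byte = ISN + 1 = 22918.
Segment 1: SEQ = 22918, len = 815 B, covers [22918, 23732]
Segment 2: SEQ = 23733, len = 1310 B, covers [23733, 25042]
Segment 3: SEQ = 25043, len = 404 B, covers [25043, 25446] [LOST]
In-order data received: bytes [22918, 25042] (segments 1..2).
Segment 3 missing -> gap begins at byte 25043.
Cumulative ACK = next expected in-order byte = 22918 + 815 + 1310 = 25043

25043


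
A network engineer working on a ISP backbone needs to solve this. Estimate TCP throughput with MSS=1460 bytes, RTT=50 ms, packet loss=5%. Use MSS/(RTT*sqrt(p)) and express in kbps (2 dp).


Given: MSS = 1460 bytes, RTT = 50 ms, loss = 5%
RTT in seconds = 50 / 1000 = 0.05
Loss rate = 5% = 0.05
sqrt(loss) = sqrt(0.05) = 0.223606797750
Throughput (bytes/s) = 1460 / (0.05 * 0.223606797750) = 130586.3699
Throughput (kbps) = 130586.3699 * 8 / 1000 = 1044.690959 -> 1044.69 kbps (2 dp)

1044.69


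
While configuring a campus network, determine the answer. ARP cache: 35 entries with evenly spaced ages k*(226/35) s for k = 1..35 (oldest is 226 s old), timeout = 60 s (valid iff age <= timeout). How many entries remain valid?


Ages are k * 226/35 s for k = 1..35 (spacing = 6.4571 s).
Entry k is valid iff k * 226/35 <= 60 iff k <= 35 * 60 / 226 = 9.2920
n_valid = floor(9.2920) = 9
(n_stale = 35 - 9 = 26)

9


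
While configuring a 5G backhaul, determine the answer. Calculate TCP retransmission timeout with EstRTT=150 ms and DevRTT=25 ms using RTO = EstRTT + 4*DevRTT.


Given: EstRTT = 150 ms, DevRTT = 25 ms
Timeout = EstRTT + 4 * DevRTT
4 * DevRTT = 4 * 25 = 100
Timeout = 150 + 100 = 250 ms

250


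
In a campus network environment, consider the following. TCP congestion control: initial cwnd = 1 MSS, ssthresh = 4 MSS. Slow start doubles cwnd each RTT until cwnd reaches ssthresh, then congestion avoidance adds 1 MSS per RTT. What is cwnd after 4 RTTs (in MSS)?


RTT 0: cwnd = 1 MSS (initial)
RTT 1: cwnd = 2 MSS (slow start, doubled)
RTT 2: cwnd = 4 MSS (slow start, doubled)
RTT 3: cwnd = 5 MSS (congestion avoidance, +1)
RTT 4: cwnd = 6 MSS (congestion avoidance, +1)

6


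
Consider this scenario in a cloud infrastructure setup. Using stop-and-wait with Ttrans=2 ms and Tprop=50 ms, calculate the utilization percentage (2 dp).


Given: Ttrans = 2 ms, Tprop = 50 ms
RTT = 2 * Tprop = 2 * 50 = 100 ms
U = Ttrans / (Ttrans + RTT)
U = 2 / (2 + 100)
U = 2 / 102 = 0.019608
U% = 1.96%

1.96


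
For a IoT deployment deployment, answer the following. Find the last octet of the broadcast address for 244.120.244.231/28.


Given: IP = 244.120.244.231, prefix = /28
Host bits = 32 - 28 = 4
Network last octet = 231 AND mask = 224
Host part size = 2^4 - 1 = 15
Broadcast last octet = 224 OR 15 = 239

239


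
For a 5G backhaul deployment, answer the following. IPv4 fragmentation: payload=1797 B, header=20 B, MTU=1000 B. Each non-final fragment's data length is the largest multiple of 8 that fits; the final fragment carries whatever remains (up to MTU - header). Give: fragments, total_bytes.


Max data per non-final fragment = floor((MTU - header)/8)*8 = floor((1000 - 20)/8)*8 = floor(980/8)*8 = 976 B
Final fragment needs no 8-byte alignment: it can carry up to MTU - header = 980 B
Non-final fragments needed = ceil((payload - 980) / 976) = ceil(817/976) = ceil(0.8371) = 1
Number of fragments = 1 + 1 = 2
Fragment sizes (data): 1 * 976 B + 821 B (last, 821 <= 980 OK)
Total bytes sent = payload + n_frags * header = 1797 + 2*20 = 1797 + 40 = 1837 B

2, 1837


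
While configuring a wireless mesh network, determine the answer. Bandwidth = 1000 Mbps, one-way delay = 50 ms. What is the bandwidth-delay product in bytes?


Given: bandwidth = 1000 Mbps, delay = 50 ms
BDP in bits = 1000 * 10^6 * 50 / 1000
BDP in bits = 50000000
BDP in bytes = 50000000 / 8 = 6250000

6250000


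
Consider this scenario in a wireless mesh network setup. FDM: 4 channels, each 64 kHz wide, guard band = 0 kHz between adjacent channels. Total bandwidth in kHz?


Given: 4 channels, 64 kHz each, guard = 0 kHz
Channel bandwidth = 4 * 64 = 256 kHz
Guard bands = 3 gaps * 0 kHz = 0 kHz
Total = 256 + 0 = 256 kHz

256


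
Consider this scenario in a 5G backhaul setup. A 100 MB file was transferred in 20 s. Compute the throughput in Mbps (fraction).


Given: file = 100 MB, time = 20 s
File in Mb = 100 * 8 = 800 Mb
Throughput = 800 / 20 Mbps
Throughput = 40 Mbps

40


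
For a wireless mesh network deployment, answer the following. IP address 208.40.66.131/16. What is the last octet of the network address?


Given: IP = 208.40.66.131, prefix = /16
Subnet mask = 255.255.0.0
Last octet of IP: 131
Last octet of mask: 0
Network last octet = 131 AND 0 = 0

0


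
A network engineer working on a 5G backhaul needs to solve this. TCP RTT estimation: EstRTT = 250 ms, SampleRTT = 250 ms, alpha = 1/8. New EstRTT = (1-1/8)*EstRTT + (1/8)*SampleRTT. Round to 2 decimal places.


Given: EstRTT = 250 ms, SampleRTT = 250 ms, alpha = 1/8
New EstRTT = (1 - alpha) * EstRTT + alpha * SampleRTT
(7/8) * 250 = 218.75
(1/8) * 250 = 31.25
New EstRTT = 218.75 + 31.25 = 250 ms -> 250.00 ms (2 dp)

250.00


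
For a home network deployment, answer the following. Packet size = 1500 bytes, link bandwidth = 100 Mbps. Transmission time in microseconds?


Given: packet = 1500 bytes, bandwidth = 100 Mbps
Packet in bits = 1500 * 8 = 12000 bits
Bandwidth = 100 * 10^6 = 100000000 bps
Time = 12000 / 100000000 seconds
Time in us = 12000 * 10^6 / 100000000 = 120

120


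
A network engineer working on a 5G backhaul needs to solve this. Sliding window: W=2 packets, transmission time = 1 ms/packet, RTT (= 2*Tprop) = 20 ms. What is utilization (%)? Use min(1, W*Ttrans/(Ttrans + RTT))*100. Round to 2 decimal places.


Given: W = 2, Ttrans = 1 ms, RTT = 20 ms (= 2 * Tprop, Tprop = 10 ms)
Cycle time = Ttrans + RTT = 1 + 20 = 21 ms (first packet sent until its ACK returns)
W * Ttrans = 2 * 1 = 2 ms of sending per cycle
W * Ttrans / (Ttrans + RTT) = 2 / 21 = 0.095238
U = min(1, 0.095238) = 0.095238
U% = 9.52%

9.52


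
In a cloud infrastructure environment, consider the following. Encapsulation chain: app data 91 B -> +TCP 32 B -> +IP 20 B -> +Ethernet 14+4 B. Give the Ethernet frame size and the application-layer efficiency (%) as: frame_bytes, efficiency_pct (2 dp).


TCP segment = 91 + 32 = 123 B
IP packet = 123 + 20 = 143 B
Ethernet frame = 143 + 14 + 4 = 161 B
Efficiency = app / frame = 91 / 161 = 0.565217 = 56.5217% -> 56.52% (2 dp)

161, 56.52


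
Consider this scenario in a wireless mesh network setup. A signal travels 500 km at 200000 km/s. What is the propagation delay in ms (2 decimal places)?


Given: distance = 500 km, speed = 200000 km/s
Delay = distance / speed = 500 / 200000 seconds
Delay in ms = 500 * 1000 / 200000
Delay = 2.5000 ms
Rounded to 2 dp = 2.50 ms

2.50


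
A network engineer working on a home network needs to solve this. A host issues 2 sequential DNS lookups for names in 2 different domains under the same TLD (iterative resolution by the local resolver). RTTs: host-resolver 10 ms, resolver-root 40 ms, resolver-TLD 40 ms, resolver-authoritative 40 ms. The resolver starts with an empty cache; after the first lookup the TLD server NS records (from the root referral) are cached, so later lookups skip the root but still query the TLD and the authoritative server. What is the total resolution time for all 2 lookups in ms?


Lookup 1 (cold cache): local + root + TLD + auth = 10 + 40 + 40 + 40 = 130 ms
Lookups 2..2 (TLD NS cached -> skip root; new domain -> still ask TLD and auth): local + TLD + auth = 10 + 40 + 40 = 90 ms each
Remaining 1 lookups: 1 * 90 = 90 ms
Total = 130 + 90 = 220 ms

220


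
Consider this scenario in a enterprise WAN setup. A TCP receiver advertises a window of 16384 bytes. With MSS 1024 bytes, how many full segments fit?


Given: RWND = 16384 bytes, MSS = 1024 bytes
Full segments = floor(RWND / MSS)
Full segments = floor(16384 / 1024)
Full segments = floor(16.0) = 16

16


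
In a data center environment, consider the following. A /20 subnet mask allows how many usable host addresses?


Given: subnet mask /20
Host bits = 32 - 20 = 12
Total addresses = 2^12 = 4096
Usable hosts = 4096 - 2 (network + broadcast) = 4094

4094


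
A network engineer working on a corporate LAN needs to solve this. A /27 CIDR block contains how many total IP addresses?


Given: CIDR prefix /27
Host bits = 32 - 27 = 5
Total addresses = 2^5 = 32

32


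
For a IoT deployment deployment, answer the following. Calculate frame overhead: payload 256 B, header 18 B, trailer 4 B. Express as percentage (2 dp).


Given: payload = 256 B, header = 18 B, trailer = 4 B
Overhead bytes = header + trailer = 18 + 4 = 22
Total frame = payload + overhead = 256 + 22 = 278
Overhead % = 22 / 278 * 100 = 7.9137% -> 7.91% (2 dp)

7.91


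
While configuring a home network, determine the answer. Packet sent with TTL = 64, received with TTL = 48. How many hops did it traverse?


Given: initial TTL = 64, received TTL = 48
Hops = initial TTL - received TTL
Hops = 64 - 48 = 16

16


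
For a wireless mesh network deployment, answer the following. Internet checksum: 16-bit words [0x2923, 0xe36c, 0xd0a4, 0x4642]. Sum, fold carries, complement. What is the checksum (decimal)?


Given words: [0x2923, 0xe36c, 0xd0a4, 0x4642]
Step 1: Sum all words
Raw sum = 10531 + 58220 + 53412 + 17986 = 140149
Step 2: Fold carry: (9077 + 2) = 9079
One's complement = ~9079 & 0xFFFF = 56456

56456


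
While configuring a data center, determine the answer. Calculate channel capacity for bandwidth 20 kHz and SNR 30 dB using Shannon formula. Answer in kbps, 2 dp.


Given: B = 20 kHz, SNR = 30 dB
SNR linear = 10^(30/10) = 1000
1 + SNR = 1001
log2(1001) = 9.9672262588
C = 20 * 1000 * 9.9672262588 = 199344.5252 bps
C = 199.344525 kbps -> 199.34 kbps (2 dp)

199.34


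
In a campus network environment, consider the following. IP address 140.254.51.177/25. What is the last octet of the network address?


Given: IP = 140.254.51.177, prefix = /25
Subnet mask = 255.255.255.128
Last octet of IP: 177
Last octet of mask: 128
Network last octet = 177 AND 128 = 128

128


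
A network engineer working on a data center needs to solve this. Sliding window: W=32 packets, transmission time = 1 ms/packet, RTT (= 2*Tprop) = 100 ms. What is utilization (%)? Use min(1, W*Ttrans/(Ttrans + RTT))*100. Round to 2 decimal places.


Given: W = 32, Ttrans = 1 ms, RTT = 100 ms (= 2 * Tprop, Tprop = 50 ms)
Cycle time = Ttrans + RTT = 1 + 100 = 101 ms (first packet sent until its ACK returns)
W * Ttrans = 32 * 1 = 32 ms of sending per cycle
W * Ttrans / (Ttrans + RTT) = 32 / 101 = 0.316832
U = min(1, 0.316832) = 0.316832
U% = 31.68%

31.68


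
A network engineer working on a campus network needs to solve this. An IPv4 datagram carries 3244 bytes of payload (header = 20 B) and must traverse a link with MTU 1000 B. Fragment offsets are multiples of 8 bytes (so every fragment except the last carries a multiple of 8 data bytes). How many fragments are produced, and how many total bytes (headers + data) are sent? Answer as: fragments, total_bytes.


Max data per non-final fragment = floor((MTU - header)/8)*8 = floor((1000 - 20)/8)*8 = floor(980/8)*8 = 976 B
Final fragment needs no 8-byte alignment: it can carry up to MTU - header = 980 B
Non-final fragments needed = ceil((payload - 980) / 976) = ceil(2264/976) = ceil(2.3197) = 3
Number of fragments = 3 + 1 = 4
Fragment sizes (data): 3 * 976 B + 316 B (last, 316 <= 980 OK)
Total bytes sent = payload + n_frags * header = 3244 + 4*20 = 3244 + 80 = 3324 B

4, 3324


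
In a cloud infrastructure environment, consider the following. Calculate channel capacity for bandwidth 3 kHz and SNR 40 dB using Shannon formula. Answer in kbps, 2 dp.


Given: B = 3 kHz, SNR = 40 dB
SNR linear = 10^(40/10) = 10000
1 + SNR = 10001
log2(10001) = 13.2878566418
C = 3 * 1000 * 13.2878566418 = 39863.5699 bps
C = 39.863570 kbps -> 39.86 kbps (2 dp)

39.86


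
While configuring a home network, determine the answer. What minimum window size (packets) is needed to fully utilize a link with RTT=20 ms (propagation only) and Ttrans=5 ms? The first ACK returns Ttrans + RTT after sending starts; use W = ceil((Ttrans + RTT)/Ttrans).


Given: Ttrans = 5 ms, RTT = 20 ms (= 2 * Tprop, Tprop = 10 ms)
Time until first ACK returns = Ttrans + RTT = 5 + 20 = 25 ms
Need W * Ttrans >= Ttrans + RTT  ->  W >= (Ttrans + RTT) / Ttrans
(Ttrans + RTT) / Ttrans = 25 / 5 = 5
W_min = ceil(5) = 5

5


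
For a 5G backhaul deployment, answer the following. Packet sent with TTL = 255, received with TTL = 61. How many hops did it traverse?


Given: initial TTL = 255, received TTL = 61
Hops = initial TTL - received TTL
Hops = 255 - 61 = 194

194


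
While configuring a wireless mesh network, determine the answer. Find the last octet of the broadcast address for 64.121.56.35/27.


Given: IP = 64.121.56.35, prefix = /27
Host bits = 32 - 27 = 5
Network last octet = 35 AND mask = 32
Host part size = 2^5 - 1 = 31
Broadcast last octet = 32 OR 31 = 63

63


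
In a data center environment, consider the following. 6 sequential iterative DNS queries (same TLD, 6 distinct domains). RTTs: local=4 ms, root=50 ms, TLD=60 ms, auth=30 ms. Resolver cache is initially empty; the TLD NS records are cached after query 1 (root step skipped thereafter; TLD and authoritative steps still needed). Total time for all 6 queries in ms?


Lookup 1 (cold cache): local + root + TLD + auth = 4 + 50 + 60 + 30 = 144 ms
Lookups 2..6 (TLD NS cached -> skip root; new domain -> still ask TLD and auth): local + TLD + auth = 4 + 60 + 30 = 94 ms each
Remaining 5 lookups: 5 * 94 = 470 ms
Total = 144 + 470 = 614 ms

614


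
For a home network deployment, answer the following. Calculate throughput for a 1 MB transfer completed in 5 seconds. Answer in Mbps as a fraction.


Given: file = 1 MB, time = 5 s
File in Mb = 1 * 8 = 8 Mb
Throughput = 8 / 5 Mbps
Throughput = 8/5 Mbps

8/5


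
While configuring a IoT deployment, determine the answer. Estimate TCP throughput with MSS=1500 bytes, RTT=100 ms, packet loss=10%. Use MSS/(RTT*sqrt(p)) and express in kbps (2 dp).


Given: MSS = 1500 bytes, RTT = 100 ms, loss = 10%
RTT in seconds = 100 / 1000 = 0.1
Loss rate = 10% = 0.1
sqrt(loss) = sqrt(0.1) = 0.316227766017
Throughput (bytes/s) = 1500 / (0.1 * 0.316227766017) = 47434.1649
Throughput (kbps) = 47434.1649 * 8 / 1000 = 379.473319 -> 379.47 kbps (2 dp)

379.47


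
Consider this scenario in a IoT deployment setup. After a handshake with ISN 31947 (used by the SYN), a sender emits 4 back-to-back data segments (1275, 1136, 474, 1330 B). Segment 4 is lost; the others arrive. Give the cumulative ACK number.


SYN uses sequence number 31947; first data byte = ISN + 1 = 31948.
Segment 1: SEQ = 31948, len = 1275 B, covers [31948, 33222]
Segment 2: SEQ = 33223, len = 1136 B, covers [33223, 34358]
Segment 3: SEQ = 34359, len = 474 B, covers [34359, 34832]
Segment 4: SEQ = 34833, len = 1330 B, covers [34833, 36162] [LOST]
In-order data received: bytes [31948, 34832] (segments 1..3).
Segment 4 missing -> gap begins at byte 34833.
Cumulative ACK = next expected in-order byte = 31948 + 1275 + 1136 + 474 = 34833

34833


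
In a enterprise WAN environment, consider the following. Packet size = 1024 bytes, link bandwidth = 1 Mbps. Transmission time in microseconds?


Given: packet = 1024 bytes, bandwidth = 1 Mbps
Packet in bits = 1024 * 8 = 8192 bits
Bandwidth = 1 * 10^6 = 1000000 bps
Time = 8192 / 1000000 seconds
Time in us = 8192 * 10^6 / 1000000 = 8192

8192


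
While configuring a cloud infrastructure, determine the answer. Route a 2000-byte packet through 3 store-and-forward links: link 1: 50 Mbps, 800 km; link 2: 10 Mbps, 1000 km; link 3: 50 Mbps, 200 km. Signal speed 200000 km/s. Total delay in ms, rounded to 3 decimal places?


Packet = 2000 bytes = 16000 bits. Store-and-forward: sum (t_trans + t_prop) per link.
Link 1: t_trans = 16000/(50*10^6) s = 0.3200 ms; t_prop = 800/200000 s = 4.0000 ms; subtotal = 4.3200 ms
Link 2: t_trans = 16000/(10*10^6) s = 1.6000 ms; t_prop = 1000/200000 s = 5.0000 ms; subtotal = 6.6000 ms
Link 3: t_trans = 16000/(50*10^6) s = 0.3200 ms; t_prop = 200/200000 s = 1.0000 ms; subtotal = 1.3200 ms
End-to-end = 4.3200 + 6.6000 + 1.3200 = 12.2400 ms -> 12.240 ms (3 dp)

12.240


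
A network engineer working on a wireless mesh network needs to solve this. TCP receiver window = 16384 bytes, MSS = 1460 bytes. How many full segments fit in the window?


Given: RWND = 16384 bytes, MSS = 1460 bytes
Full segments = floor(RWND / MSS)
Full segments = floor(16384 / 1460)
Full segments = floor(11.2219) = 11

11


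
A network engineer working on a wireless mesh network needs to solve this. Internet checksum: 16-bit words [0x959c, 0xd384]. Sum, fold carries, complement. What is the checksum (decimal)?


Given words: [0x959c, 0xd384]
Step 1: Sum all words
Raw sum = 38300 + 54148 = 92448
Step 2: Fold carry: (26912 + 1) = 26913
One's complement = ~26913 & 0xFFFF = 38622

38622


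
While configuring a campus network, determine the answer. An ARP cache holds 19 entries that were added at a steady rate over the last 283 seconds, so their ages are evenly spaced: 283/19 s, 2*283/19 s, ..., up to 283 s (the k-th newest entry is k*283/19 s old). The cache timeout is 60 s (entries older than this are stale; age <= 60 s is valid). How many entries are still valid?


Ages are k * 283/19 s for k = 1..19 (spacing = 14.8947 s).
Entry k is valid iff k * 283/19 <= 60 iff k <= 19 * 60 / 283 = 4.0283
n_valid = floor(4.0283) = 4
(n_stale = 19 - 4 = 15)

4


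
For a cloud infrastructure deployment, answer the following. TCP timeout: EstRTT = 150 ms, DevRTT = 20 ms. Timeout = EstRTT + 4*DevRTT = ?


Given: EstRTT = 150 ms, DevRTT = 20 ms
Timeout = EstRTT + 4 * DevRTT
4 * DevRTT = 4 * 20 = 80
Timeout = 150 + 80 = 230 ms

230


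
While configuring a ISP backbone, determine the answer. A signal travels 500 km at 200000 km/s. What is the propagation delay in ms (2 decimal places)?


Given: distance = 500 km, speed = 200000 km/s
Delay = distance / speed = 500 / 200000 seconds
Delay in ms = 500 * 1000 / 200000
Delay = 2.5000 ms
Rounded to 2 dp = 2.50 ms

2.50


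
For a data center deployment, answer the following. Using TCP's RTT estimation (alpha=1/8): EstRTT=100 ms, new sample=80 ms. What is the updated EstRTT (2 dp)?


Given: EstRTT = 100 ms, SampleRTT = 80 ms, alpha = 1/8
New EstRTT = (1 - alpha) * EstRTT + alpha * SampleRTT
(7/8) * 100 = 87.5
(1/8) * 80 = 10
New EstRTT = 87.5 + 10 = 97.5 ms -> 97.50 ms (2 dp)

97.50


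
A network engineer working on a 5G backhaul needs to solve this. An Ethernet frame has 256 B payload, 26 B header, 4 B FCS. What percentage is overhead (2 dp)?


Given: payload = 256 B, header = 26 B, trailer = 4 B
Overhead bytes = header + trailer = 26 + 4 = 30
Total frame = payload + overhead = 256 + 30 = 286
Overhead % = 30 / 286 * 100 = 10.4895% -> 10.49% (2 dp)

10.49


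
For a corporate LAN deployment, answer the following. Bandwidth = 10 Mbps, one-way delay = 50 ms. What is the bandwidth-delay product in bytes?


Given: bandwidth = 10 Mbps, delay = 50 ms
BDP in bits = 10 * 10^6 * 50 / 1000
BDP in bits = 500000
BDP in bytes = 500000 / 8 = 62500

62500


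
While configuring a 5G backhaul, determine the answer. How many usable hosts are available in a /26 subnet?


Given: subnet mask /26
Host bits = 32 - 26 = 6
Total addresses = 2^6 = 64
Usable hosts = 64 - 2 (network + broadcast) = 62

62


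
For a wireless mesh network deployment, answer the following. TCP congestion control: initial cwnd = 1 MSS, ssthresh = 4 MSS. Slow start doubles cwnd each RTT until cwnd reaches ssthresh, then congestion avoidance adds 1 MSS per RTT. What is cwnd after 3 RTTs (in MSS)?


RTT 0: cwnd = 1 MSS (initial)
RTT 1: cwnd = 2 MSS (slow start, doubled)
RTT 2: cwnd = 4 MSS (slow start, doubled)
RTT 3: cwnd = 5 MSS (congestion avoidance, +1)

5


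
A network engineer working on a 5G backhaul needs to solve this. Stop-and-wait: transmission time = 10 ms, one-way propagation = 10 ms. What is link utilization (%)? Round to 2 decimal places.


Given: Ttrans = 10 ms, Tprop = 10 ms
RTT = 2 * Tprop = 2 * 10 = 20 ms
U = Ttrans / (Ttrans + RTT)
U = 10 / (10 + 20)
U = 10 / 30 = 0.333333
U% = 33.33%

33.33


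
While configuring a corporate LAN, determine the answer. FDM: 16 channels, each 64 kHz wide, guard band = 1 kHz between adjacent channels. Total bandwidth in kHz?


Given: 16 channels, 64 kHz each, guard = 1 kHz
Channel bandwidth = 16 * 64 = 1024 kHz
Guard bands = 15 gaps * 1 kHz = 15 kHz
Total = 1024 + 15 = 1039 kHz

1039


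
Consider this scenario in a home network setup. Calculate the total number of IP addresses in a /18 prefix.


Given: CIDR prefix /18
Host bits = 32 - 18 = 14
Total addresses = 2^14 = 16384

16384


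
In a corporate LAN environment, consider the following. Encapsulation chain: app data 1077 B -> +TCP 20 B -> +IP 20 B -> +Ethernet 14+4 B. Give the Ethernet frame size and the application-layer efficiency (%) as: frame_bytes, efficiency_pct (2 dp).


TCP segment = 1077 + 20 = 1097 B
IP packet = 1097 + 20 = 1117 B
Ethernet frame = 1117 + 14 + 4 = 1135 B
Efficiency = app / frame = 1077 / 1135 = 0.948899 = 94.8899% -> 94.89% (2 dp)

1135, 94.89


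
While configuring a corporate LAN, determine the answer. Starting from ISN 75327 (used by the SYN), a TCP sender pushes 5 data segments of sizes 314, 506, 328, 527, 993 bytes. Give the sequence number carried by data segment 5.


The SYN occupies sequence number ISN = 75327, so the first data byte is ISN + 1 = 75328.
SEQ of data segment i = (ISN + 1) + sum of payload sizes of segments 1..i-1.
Segment 1: SEQ = 75328, payload = 314 bytes
Segment 2: SEQ = 75642, payload = 506 bytes
Segment 3: SEQ = 76148, payload = 328 bytes
Segment 4: SEQ = 76476, payload = 527 bytes
Segment 5: SEQ = 77003, payload = 993 bytes
SEQ of segment 5 = 75328 + 314 + 506 + 328 + 527 = 77003

77003


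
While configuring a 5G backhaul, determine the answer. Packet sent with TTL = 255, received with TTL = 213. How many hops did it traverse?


Given: initial TTL = 255, received TTL = 213
Hops = initial TTL - received TTL
Hops = 255 - 213 = 42

42


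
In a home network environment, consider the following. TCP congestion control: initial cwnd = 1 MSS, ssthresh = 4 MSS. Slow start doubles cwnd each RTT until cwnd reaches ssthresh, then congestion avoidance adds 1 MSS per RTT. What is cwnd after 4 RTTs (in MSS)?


RTT 0: cwnd = 1 MSS (initial)
RTT 1: cwnd = 2 MSS (slow start, doubled)
RTT 2: cwnd = 4 MSS (slow start, doubled)
RTT 3: cwnd = 5 MSS (congestion avoidance, +1)
RTT 4: cwnd = 6 MSS (congestion avoidance, +1)

6


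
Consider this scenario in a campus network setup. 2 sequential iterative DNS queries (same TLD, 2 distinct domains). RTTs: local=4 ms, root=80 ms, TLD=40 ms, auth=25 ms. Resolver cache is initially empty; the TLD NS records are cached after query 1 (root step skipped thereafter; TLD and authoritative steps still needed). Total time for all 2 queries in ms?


Lookup 1 (cold cache): local + root + TLD + auth = 4 + 80 + 40 + 25 = 149 ms
Lookups 2..2 (TLD NS cached -> skip root; new domain -> still ask TLD and auth): local + TLD + auth = 4 + 40 + 25 = 69 ms each
Remaining 1 lookups: 1 * 69 = 69 ms
Total = 149 + 69 = 218 ms

218


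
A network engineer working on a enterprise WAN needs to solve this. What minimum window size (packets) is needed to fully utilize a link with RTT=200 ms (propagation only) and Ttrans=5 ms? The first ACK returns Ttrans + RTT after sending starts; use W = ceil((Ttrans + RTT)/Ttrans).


Given: Ttrans = 5 ms, RTT = 200 ms (= 2 * Tprop, Tprop = 100 ms)
Time until first ACK returns = Ttrans + RTT = 5 + 200 = 205 ms
Need W * Ttrans >= Ttrans + RTT  ->  W >= (Ttrans + RTT) / Ttrans
(Ttrans + RTT) / Ttrans = 205 / 5 = 41
W_min = ceil(41) = 41

41


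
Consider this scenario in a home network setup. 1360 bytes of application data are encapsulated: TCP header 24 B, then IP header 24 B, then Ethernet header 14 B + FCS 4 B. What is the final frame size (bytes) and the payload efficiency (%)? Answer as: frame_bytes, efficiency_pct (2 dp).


TCP segment = 1360 + 24 = 1384 B
IP packet = 1384 + 24 = 1408 B
Ethernet frame = 1408 + 14 + 4 = 1426 B
Efficiency = app / frame = 1360 / 1426 = 0.953717 = 95.3717% -> 95.37% (2 dp)

1426, 95.37


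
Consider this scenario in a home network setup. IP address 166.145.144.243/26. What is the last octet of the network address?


Given: IP = 166.145.144.243, prefix = /26
Subnet mask = 255.255.255.192
Last octet of IP: 243
Last octet of mask: 192
Network last octet = 243 AND 192 = 192

192


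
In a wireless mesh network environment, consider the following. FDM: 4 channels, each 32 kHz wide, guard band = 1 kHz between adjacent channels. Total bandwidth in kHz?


Given: 4 channels, 32 kHz each, guard = 1 kHz
Channel bandwidth = 4 * 32 = 128 kHz
Guard bands = 3 gaps * 1 kHz = 3 kHz
Total = 128 + 3 = 131 kHz

131


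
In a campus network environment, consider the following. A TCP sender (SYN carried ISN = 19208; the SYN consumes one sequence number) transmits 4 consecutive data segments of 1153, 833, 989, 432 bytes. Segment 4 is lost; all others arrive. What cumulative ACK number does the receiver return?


SYN uses sequence number 19208; first data byte = ISN + 1 = 19209.
Segment 1: SEQ = 19209, len = 1153 B, covers [19209, 20361]
Segment 2: SEQ = 20362, len = 833 B, covers [20362, 21194]
Segment 3: SEQ = 21195, len = 989 B, covers [21195, 22183]
Segment 4: SEQ = 22184, len = 432 B, covers [22184, 22615] [LOST]
In-order data received: bytes [19209, 22183] (segments 1..3).
Segment 4 missing -> gap begins at byte 22184.
Cumulative ACK = next expected in-order byte = 19209 + 1153 + 833 + 989 = 22184

22184


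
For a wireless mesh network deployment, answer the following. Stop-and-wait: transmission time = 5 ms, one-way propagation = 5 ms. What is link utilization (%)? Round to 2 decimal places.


Given: Ttrans = 5 ms, Tprop = 5 ms
RTT = 2 * Tprop = 2 * 5 = 10 ms
U = Ttrans / (Ttrans + RTT)
U = 5 / (5 + 10)
U = 5 / 15 = 0.333333
U% = 33.33%

33.33


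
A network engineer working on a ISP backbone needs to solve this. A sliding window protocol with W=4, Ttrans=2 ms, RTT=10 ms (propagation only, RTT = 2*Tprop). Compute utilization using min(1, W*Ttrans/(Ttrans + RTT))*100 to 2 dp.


Given: W = 4, Ttrans = 2 ms, RTT = 10 ms (= 2 * Tprop, Tprop = 5 ms)
Cycle time = Ttrans + RTT = 2 + 10 = 12 ms (first packet sent until its ACK returns)
W * Ttrans = 4 * 2 = 8 ms of sending per cycle
W * Ttrans / (Ttrans + RTT) = 8 / 12 = 0.666667
U = min(1, 0.666667) = 0.666667
U% = 66.67%

66.67


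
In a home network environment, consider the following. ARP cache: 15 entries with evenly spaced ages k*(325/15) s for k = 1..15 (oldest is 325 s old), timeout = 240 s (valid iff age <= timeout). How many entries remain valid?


Ages are k * 325/15 s for k = 1..15 (spacing = 21.6667 s).
Entry k is valid iff k * 325/15 <= 240 iff k <= 15 * 240 / 325 = 11.0769
n_valid = floor(11.0769) = 11
(n_stale = 15 - 11 = 4)

11


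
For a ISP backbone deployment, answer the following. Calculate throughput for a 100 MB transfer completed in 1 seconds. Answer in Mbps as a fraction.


Given: file = 100 MB, time = 1 s
File in Mb = 100 * 8 = 800 Mb
Throughput = 800 / 1 Mbps
Throughput = 800 Mbps

800


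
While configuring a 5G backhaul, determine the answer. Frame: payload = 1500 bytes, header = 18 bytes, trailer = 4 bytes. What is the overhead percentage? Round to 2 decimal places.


Given: payload = 1500 B, header = 18 B, trailer = 4 B
Overhead bytes = header + trailer = 18 + 4 = 22
Total frame = payload + overhead = 1500 + 22 = 1522
Overhead % = 22 / 1522 * 100 = 1.4455% -> 1.45% (2 dp)

1.45


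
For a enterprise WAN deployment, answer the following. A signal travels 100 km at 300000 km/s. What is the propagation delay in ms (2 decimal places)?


Given: distance = 100 km, speed = 300000 km/s
Delay = distance / speed = 100 / 300000 seconds
Delay in ms = 100 * 1000 / 300000
Delay = 0.3333 ms
Rounded to 2 dp = 0.33 ms

0.33


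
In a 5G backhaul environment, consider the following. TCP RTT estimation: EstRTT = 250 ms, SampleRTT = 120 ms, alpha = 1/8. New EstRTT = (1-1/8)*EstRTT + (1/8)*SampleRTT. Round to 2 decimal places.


Given: EstRTT = 250 ms, SampleRTT = 120 ms, alpha = 1/8
New EstRTT = (1 - alpha) * EstRTT + alpha * SampleRTT
(7/8) * 250 = 218.75
(1/8) * 120 = 15
New EstRTT = 218.75 + 15 = 233.75 ms -> 233.75 ms (2 dp)

233.75


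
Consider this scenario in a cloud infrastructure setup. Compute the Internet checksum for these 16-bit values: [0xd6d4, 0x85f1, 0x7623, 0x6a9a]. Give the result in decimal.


Given words: [0xd6d4, 0x85f1, 0x7623, 0x6a9a]
Step 1: Sum all words
Raw sum = 54996 + 34289 + 30243 + 27290 = 146818
Step 2: Fold carry: (15746 + 2) = 15748
One's complement = ~15748 & 0xFFFF = 49787

49787


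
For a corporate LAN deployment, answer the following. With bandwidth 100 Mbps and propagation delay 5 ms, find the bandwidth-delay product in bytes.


Given: bandwidth = 100 Mbps, delay = 5 ms
BDP in bits = 100 * 10^6 * 5 / 1000
BDP in bits = 500000
BDP in bytes = 500000 / 8 = 62500

62500


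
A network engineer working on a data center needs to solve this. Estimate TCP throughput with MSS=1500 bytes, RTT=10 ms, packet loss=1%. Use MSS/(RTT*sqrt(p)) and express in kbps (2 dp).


Given: MSS = 1500 bytes, RTT = 10 ms, loss = 1%
RTT in seconds = 10 / 1000 = 0.01
Loss rate = 1% = 0.01
sqrt(loss) = sqrt(0.01) = 0.1
Throughput (bytes/s) = 1500 / (0.01 * 0.1) = 1500000.0000
Throughput (kbps) = 1500000.0000 * 8 / 1000 = 12000.000000 -> 12000.00 kbps (2 dp)

12000.00


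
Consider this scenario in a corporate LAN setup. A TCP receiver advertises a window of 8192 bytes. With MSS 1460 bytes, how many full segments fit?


Given: RWND = 8192 bytes, MSS = 1460 bytes
Full segments = floor(RWND / MSS)
Full segments = floor(8192 / 1460)
Full segments = floor(5.611) = 5

5


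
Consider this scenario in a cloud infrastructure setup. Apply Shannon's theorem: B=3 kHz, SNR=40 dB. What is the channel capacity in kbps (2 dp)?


Given: B = 3 kHz, SNR = 40 dB
SNR linear = 10^(40/10) = 10000
1 + SNR = 10001
log2(10001) = 13.2878566418
C = 3 * 1000 * 13.2878566418 = 39863.5699 bps
C = 39.863570 kbps -> 39.86 kbps (2 dp)

39.86


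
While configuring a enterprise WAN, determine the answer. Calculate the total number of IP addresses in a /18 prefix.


Given: CIDR prefix /18
Host bits = 32 - 18 = 14
Total addresses = 2^14 = 16384

16384


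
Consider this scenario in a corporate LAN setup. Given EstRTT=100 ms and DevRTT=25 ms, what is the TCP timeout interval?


Given: EstRTT = 100 ms, DevRTT = 25 ms
Timeout = EstRTT + 4 * DevRTT
4 * DevRTT = 4 * 25 = 100
Timeout = 100 + 100 = 200 ms

200


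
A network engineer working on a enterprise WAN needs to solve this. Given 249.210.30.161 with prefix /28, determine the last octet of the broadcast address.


Given: IP = 249.210.30.161, prefix = /28
Host bits = 32 - 28 = 4
Network last octet = 161 AND mask = 160
Host part size = 2^4 - 1 = 15
Broadcast last octet = 160 OR 15 = 175

175


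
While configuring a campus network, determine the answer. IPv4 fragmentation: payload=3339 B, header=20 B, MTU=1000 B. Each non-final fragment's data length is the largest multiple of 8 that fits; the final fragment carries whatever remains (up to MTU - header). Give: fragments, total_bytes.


Max data per non-final fragment = floor((MTU - header)/8)*8 = floor((1000 - 20)/8)*8 = floor(980/8)*8 = 976 B
Final fragment needs no 8-byte alignment: it can carry up to MTU - header = 980 B
Non-final fragments needed = ceil((payload - 980) / 976) = ceil(2359/976) = ceil(2.4170) = 3
Number of fragments = 3 + 1 = 4
Fragment sizes (data): 3 * 976 B + 411 B (last, 411 <= 980 OK)
Total bytes sent = payload + n_frags * header = 3339 + 4*20 = 3339 + 80 = 3419 B

4, 3419


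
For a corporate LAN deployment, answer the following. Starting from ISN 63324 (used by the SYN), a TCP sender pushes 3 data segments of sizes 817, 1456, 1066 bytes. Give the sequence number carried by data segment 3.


The SYN occupies sequence number ISN = 63324, so the first data byte is ISN + 1 = 63325.
SEQ of data segment i = (ISN + 1) + sum of payload sizes of segments 1..i-1.
Segment 1: SEQ = 63325, payload = 817 bytes
Segment 2: SEQ = 64142, payload = 1456 bytes
Segment 3: SEQ = 65598, payload = 1066 bytes
SEQ of segment 3 = 63325 + 817 + 1456 = 65598

65598


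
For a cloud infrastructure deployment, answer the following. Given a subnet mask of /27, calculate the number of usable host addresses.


Given: subnet mask /27
Host bits = 32 - 27 = 5
Total addresses = 2^5 = 32
Usable hosts = 32 - 2 (network + broadcast) = 30

30


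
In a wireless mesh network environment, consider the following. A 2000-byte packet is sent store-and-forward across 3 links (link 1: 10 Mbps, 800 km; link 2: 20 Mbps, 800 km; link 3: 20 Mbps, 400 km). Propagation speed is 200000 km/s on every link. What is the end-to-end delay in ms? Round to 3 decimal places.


Packet = 2000 bytes = 16000 bits. Store-and-forward: sum (t_trans + t_prop) per link.
Link 1: t_trans = 16000/(10*10^6) s = 1.6000 ms; t_prop = 800/200000 s = 4.0000 ms; subtotal = 5.6000 ms
Link 2: t_trans = 16000/(20*10^6) s = 0.8000 ms; t_prop = 800/200000 s = 4.0000 ms; subtotal = 4.8000 ms
Link 3: t_trans = 16000/(20*10^6) s = 0.8000 ms; t_prop = 400/200000 s = 2.0000 ms; subtotal = 2.8000 ms
End-to-end = 5.6000 + 4.8000 + 2.8000 = 13.2000 ms -> 13.200 ms (3 dp)

13.200


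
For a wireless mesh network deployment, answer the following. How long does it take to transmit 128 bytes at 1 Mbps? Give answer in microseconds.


Given: packet = 128 bytes, bandwidth = 1 Mbps
Packet in bits = 128 * 8 = 1024 bits
Bandwidth = 1 * 10^6 = 1000000 bps
Time = 1024 / 1000000 seconds
Time in us = 1024 * 10^6 / 1000000 = 1024

1024


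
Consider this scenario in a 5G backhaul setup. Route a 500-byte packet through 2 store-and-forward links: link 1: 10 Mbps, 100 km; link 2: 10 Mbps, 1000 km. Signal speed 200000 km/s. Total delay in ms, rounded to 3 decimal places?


Packet = 500 bytes = 4000 bits. Store-and-forward: sum (t_trans + t_prop) per link.
Link 1: t_trans = 4000/(10*10^6) s = 0.4000 ms; t_prop = 100/200000 s = 0.5000 ms; subtotal = 0.9000 ms
Link 2: t_trans = 4000/(10*10^6) s = 0.4000 ms; t_prop = 1000/200000 s = 5.0000 ms; subtotal = 5.4000 ms
End-to-end = 0.9000 + 5.4000 = 6.3000 ms -> 6.300 ms (3 dp)

6.300


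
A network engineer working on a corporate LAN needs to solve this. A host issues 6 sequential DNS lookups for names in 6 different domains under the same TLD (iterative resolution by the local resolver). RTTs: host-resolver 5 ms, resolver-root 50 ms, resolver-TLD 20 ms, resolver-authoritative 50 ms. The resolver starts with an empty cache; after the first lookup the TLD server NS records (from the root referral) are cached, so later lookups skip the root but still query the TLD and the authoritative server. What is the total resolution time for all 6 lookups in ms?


Lookup 1 (cold cache): local + root + TLD + auth = 5 + 50 + 20 + 50 = 125 ms
Lookups 2..6 (TLD NS cached -> skip root; new domain -> still ask TLD and auth): local + TLD + auth = 5 + 20 + 50 = 75 ms each
Remaining 5 lookups: 5 * 75 = 375 ms
Total = 125 + 375 = 500 ms

500


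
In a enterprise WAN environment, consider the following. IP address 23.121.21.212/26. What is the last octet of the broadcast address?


Given: IP = 23.121.21.212, prefix = /26
Host bits = 32 - 26 = 6
Network last octet = 212 AND mask = 192
Host part size = 2^6 - 1 = 63
Broadcast last octet = 192 OR 63 = 255

255


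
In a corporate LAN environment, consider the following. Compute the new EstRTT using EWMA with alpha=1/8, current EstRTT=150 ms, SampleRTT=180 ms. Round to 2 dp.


Given: EstRTT = 150 ms, SampleRTT = 180 ms, alpha = 1/8
New EstRTT = (1 - alpha) * EstRTT + alpha * SampleRTT
(7/8) * 150 = 131.25
(1/8) * 180 = 22.5
New EstRTT = 131.25 + 22.5 = 153.75 ms -> 153.75 ms (2 dp)

153.75


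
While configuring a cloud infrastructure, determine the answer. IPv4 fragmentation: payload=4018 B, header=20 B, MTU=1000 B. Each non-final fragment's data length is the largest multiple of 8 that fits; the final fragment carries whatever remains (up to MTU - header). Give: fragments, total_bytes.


Max data per non-final fragment = floor((MTU - header)/8)*8 = floor((1000 - 20)/8)*8 = floor(980/8)*8 = 976 B
Final fragment needs no 8-byte alignment: it can carry up to MTU - header = 980 B
Non-final fragments needed = ceil((payload - 980) / 976) = ceil(3038/976) = ceil(3.1127) = 4
Number of fragments = 4 + 1 = 5
Fragment sizes (data): 4 * 976 B + 114 B (last, 114 <= 980 OK)
Total bytes sent = payload + n_frags * header = 4018 + 5*20 = 4018 + 100 = 4118 B

5, 4118


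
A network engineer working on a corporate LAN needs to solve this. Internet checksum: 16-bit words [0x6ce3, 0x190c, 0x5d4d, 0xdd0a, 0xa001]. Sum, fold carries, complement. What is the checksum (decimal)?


Given words: [0x6ce3, 0x190c, 0x5d4d, 0xdd0a, 0xa001]
Step 1: Sum all words
Raw sum = 27875 + 6412 + 23885 + 56586 + 40961 = 155719
Step 2: Fold carry: (24647 + 2) = 24649
One's complement = ~24649 & 0xFFFF = 40886

40886


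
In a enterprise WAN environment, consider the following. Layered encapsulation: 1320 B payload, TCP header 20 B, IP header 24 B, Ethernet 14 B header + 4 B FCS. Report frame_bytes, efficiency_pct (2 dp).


TCP segment = 1320 + 20 = 1340 B
IP packet = 1340 + 24 = 1364 B
Ethernet frame = 1364 + 14 + 4 = 1382 B
Efficiency = app / frame = 1320 / 1382 = 0.955137 = 95.5137% -> 95.51% (2 dp)

1382, 95.51
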